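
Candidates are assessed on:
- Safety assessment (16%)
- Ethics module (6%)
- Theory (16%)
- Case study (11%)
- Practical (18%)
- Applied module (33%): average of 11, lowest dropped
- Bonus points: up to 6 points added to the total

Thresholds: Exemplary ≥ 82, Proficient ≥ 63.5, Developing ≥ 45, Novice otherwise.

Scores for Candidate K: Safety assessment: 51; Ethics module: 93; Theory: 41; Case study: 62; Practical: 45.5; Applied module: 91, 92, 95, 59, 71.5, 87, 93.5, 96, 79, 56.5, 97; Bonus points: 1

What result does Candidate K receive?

Applied module: drop 56.5 → average of remaining 10 = 861/10 = 86.1
Weighted total:
  Safety assessment 51 × 0.16 = 8.16
  Ethics module 93 × 0.06 = 5.58
  Theory 41 × 0.16 = 6.56
  Case study 62 × 0.11 = 6.82
  Practical 45.5 × 0.18 = 8.19
  Applied module 86.1 × 0.33 = 28.413
Sum = 63.723
Bonus points: 63.723 + 1 = 64.723
64.723 is ≥ 63.5 and < 82 → Proficient

Proficient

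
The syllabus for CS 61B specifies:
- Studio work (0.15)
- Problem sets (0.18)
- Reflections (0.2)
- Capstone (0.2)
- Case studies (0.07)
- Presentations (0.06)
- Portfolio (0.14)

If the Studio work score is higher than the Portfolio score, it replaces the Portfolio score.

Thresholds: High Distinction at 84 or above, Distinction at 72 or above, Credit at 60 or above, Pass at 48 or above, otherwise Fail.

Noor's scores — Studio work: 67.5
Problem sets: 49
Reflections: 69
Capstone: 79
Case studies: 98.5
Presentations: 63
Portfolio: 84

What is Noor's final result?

Credit

Studio work (67.5) ≤ Portfolio (84), so Portfolio stays at 84.
Weighted total:
  Studio work 67.5 × 0.15 = 10.125
  Problem sets 49 × 0.18 = 8.82
  Reflections 69 × 0.2 = 13.8
  Capstone 79 × 0.2 = 15.8
  Case studies 98.5 × 0.07 = 6.895
  Presentations 63 × 0.06 = 3.78
  Portfolio 84 × 0.14 = 11.76
Sum = 70.98
70.98 is ≥ 60 and < 72 → Credit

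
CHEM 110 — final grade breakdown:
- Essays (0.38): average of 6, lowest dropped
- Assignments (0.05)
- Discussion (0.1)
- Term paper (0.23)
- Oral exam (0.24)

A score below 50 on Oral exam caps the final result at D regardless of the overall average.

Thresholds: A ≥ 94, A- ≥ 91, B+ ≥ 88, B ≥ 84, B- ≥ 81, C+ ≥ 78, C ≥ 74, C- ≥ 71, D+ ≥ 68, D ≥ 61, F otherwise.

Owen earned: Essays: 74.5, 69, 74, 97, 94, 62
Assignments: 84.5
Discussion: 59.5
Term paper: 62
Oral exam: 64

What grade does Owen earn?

D+

Essays: drop 62 → average of remaining 5 = 408.5/5 = 81.7
Oral exam score 64 ≥ 50: minimum met.
Weighted total:
  Essays 81.7 × 0.38 = 31.046
  Assignments 84.5 × 0.05 = 4.225
  Discussion 59.5 × 0.1 = 5.95
  Term paper 62 × 0.23 = 14.26
  Oral exam 64 × 0.24 = 15.36
Sum = 70.841
70.841 is ≥ 68 and < 71 → D+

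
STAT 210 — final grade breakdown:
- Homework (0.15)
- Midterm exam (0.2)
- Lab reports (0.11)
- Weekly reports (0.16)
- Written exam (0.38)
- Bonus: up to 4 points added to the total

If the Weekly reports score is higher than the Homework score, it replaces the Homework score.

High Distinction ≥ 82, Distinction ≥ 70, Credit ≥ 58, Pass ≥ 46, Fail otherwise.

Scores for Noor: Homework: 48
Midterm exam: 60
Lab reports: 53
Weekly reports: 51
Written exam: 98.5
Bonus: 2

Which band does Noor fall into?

Weekly reports (51) > Homework (48), so Homework counts as 51.
Weighted total:
  Homework 51 × 0.15 = 7.65
  Midterm exam 60 × 0.2 = 12
  Lab reports 53 × 0.11 = 5.83
  Weekly reports 51 × 0.16 = 8.16
  Written exam 98.5 × 0.38 = 37.43
Sum = 71.07
Bonus: 71.07 + 2 = 73.07
73.07 is ≥ 70 and < 82 → Distinction

Distinction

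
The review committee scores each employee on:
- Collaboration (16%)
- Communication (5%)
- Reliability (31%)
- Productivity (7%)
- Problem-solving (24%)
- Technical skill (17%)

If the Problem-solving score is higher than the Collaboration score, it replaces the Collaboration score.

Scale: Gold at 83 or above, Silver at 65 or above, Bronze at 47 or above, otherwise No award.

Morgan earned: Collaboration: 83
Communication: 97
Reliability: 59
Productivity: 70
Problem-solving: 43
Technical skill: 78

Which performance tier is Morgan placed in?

Bronze

Problem-solving (43) ≤ Collaboration (83), so Collaboration stays at 83.
Weighted total:
  Collaboration 83 × 0.16 = 13.28
  Communication 97 × 0.05 = 4.85
  Reliability 59 × 0.31 = 18.29
  Productivity 70 × 0.07 = 4.9
  Problem-solving 43 × 0.24 = 10.32
  Technical skill 78 × 0.17 = 13.26
Sum = 64.9
64.9 is ≥ 47 and < 65 → Bronze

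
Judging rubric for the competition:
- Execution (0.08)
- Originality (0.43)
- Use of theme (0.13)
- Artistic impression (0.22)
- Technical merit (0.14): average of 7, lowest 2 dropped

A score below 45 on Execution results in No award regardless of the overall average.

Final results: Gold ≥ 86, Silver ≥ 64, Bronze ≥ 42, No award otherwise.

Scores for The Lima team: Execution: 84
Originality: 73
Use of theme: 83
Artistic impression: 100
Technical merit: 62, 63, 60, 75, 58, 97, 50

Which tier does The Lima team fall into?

Technical merit: drop 50, 58 → average of remaining 5 = 357/5 = 71.4
Execution score 84 ≥ 45: minimum met.
Weighted total:
  Execution 84 × 0.08 = 6.72
  Originality 73 × 0.43 = 31.39
  Use of theme 83 × 0.13 = 10.79
  Artistic impression 100 × 0.22 = 22
  Technical merit 71.4 × 0.14 = 9.996
Sum = 80.896
80.896 is ≥ 64 and < 86 → Silver

Silver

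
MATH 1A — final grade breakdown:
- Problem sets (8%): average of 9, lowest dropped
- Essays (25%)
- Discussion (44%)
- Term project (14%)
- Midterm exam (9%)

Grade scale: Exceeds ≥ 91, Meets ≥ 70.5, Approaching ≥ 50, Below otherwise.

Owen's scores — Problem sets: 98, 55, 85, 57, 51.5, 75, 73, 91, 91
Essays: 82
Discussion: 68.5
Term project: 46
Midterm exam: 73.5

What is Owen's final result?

Approaching

Problem sets: drop 51.5 → average of remaining 8 = 625/8 = 78.125
Weighted total:
  Problem sets 78.125 × 0.08 = 6.25
  Essays 82 × 0.25 = 20.5
  Discussion 68.5 × 0.44 = 30.14
  Term project 46 × 0.14 = 6.44
  Midterm exam 73.5 × 0.09 = 6.615
Sum = 69.945
69.945 is ≥ 50 and < 70.5 → Approaching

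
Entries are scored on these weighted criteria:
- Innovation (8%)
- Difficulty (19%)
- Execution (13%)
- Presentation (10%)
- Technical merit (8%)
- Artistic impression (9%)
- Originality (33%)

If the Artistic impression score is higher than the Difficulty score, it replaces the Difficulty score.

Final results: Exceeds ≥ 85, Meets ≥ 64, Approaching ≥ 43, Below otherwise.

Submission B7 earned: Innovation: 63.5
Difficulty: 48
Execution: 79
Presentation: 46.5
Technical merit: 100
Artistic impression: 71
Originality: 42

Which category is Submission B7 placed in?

Artistic impression (71) > Difficulty (48), so Difficulty counts as 71.
Weighted total:
  Innovation 63.5 × 0.08 = 5.08
  Difficulty 71 × 0.19 = 13.49
  Execution 79 × 0.13 = 10.27
  Presentation 46.5 × 0.1 = 4.65
  Technical merit 100 × 0.08 = 8
  Artistic impression 71 × 0.09 = 6.39
  Originality 42 × 0.33 = 13.86
Sum = 61.74
61.74 is ≥ 43 and < 64 → Approaching

Approaching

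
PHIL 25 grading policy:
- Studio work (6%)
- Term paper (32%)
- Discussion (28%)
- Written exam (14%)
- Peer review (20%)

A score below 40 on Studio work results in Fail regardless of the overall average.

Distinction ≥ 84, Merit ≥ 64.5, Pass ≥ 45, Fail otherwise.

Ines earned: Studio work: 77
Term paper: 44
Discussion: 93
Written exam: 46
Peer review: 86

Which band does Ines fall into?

Studio work score 77 ≥ 40: minimum met.
Weighted total:
  Studio work 77 × 0.06 = 4.62
  Term paper 44 × 0.32 = 14.08
  Discussion 93 × 0.28 = 26.04
  Written exam 46 × 0.14 = 6.44
  Peer review 86 × 0.2 = 17.2
Sum = 68.38
68.38 is ≥ 64.5 and < 84 → Merit

Merit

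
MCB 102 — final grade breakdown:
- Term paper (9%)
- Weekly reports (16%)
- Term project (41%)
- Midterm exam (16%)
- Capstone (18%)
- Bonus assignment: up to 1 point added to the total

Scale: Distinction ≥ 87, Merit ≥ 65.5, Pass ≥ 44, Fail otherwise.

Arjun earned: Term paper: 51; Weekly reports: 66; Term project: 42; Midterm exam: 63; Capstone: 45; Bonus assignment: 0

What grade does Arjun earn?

Weighted total:
  Term paper 51 × 0.09 = 4.59
  Weekly reports 66 × 0.16 = 10.56
  Term project 42 × 0.41 = 17.22
  Midterm exam 63 × 0.16 = 10.08
  Capstone 45 × 0.18 = 8.1
Sum = 50.55
Bonus assignment: 50.55 + 0 = 50.55
50.55 is ≥ 44 and < 65.5 → Pass

Pass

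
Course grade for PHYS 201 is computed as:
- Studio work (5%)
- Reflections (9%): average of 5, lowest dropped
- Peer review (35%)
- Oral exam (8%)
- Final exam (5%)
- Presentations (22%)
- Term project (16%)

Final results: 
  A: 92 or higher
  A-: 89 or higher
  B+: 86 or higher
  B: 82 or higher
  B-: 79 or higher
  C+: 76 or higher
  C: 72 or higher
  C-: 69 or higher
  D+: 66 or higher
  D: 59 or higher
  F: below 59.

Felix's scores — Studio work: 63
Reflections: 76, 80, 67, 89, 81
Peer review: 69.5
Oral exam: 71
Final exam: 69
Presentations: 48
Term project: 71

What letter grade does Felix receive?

D

Reflections: drop 67 → average of remaining 4 = 326/4 = 81.5
Weighted total:
  Studio work 63 × 0.05 = 3.15
  Reflections 81.5 × 0.09 = 7.335
  Peer review 69.5 × 0.35 = 24.325
  Oral exam 71 × 0.08 = 5.68
  Final exam 69 × 0.05 = 3.45
  Presentations 48 × 0.22 = 10.56
  Term project 71 × 0.16 = 11.36
Sum = 65.86
65.86 is ≥ 59 and < 66 → D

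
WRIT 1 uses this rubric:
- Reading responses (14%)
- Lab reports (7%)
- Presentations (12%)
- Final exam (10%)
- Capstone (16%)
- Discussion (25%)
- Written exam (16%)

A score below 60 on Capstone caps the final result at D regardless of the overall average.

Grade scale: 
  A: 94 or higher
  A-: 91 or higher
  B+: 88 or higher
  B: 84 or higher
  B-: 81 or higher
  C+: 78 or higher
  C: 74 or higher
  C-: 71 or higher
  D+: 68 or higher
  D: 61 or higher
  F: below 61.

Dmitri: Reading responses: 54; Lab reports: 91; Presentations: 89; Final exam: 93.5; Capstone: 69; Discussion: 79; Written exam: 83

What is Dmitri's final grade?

C+

Capstone score 69 ≥ 60: minimum met.
Weighted total:
  Reading responses 54 × 0.14 = 7.56
  Lab reports 91 × 0.07 = 6.37
  Presentations 89 × 0.12 = 10.68
  Final exam 93.5 × 0.1 = 9.35
  Capstone 69 × 0.16 = 11.04
  Discussion 79 × 0.25 = 19.75
  Written exam 83 × 0.16 = 13.28
Sum = 78.03
78.03 is ≥ 78 and < 81 → C+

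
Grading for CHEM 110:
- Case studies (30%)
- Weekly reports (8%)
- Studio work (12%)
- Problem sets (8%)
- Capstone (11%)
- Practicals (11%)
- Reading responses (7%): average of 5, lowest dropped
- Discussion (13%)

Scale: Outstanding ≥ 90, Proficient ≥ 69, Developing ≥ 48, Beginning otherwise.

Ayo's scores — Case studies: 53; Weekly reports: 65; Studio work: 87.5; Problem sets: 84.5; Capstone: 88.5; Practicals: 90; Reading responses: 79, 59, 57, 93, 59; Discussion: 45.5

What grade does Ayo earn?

Developing

Reading responses: drop 57 → average of remaining 4 = 290/4 = 72.5
Weighted total:
  Case studies 53 × 0.3 = 15.9
  Weekly reports 65 × 0.08 = 5.2
  Studio work 87.5 × 0.12 = 10.5
  Problem sets 84.5 × 0.08 = 6.76
  Capstone 88.5 × 0.11 = 9.735
  Practicals 90 × 0.11 = 9.9
  Reading responses 72.5 × 0.07 = 5.075
  Discussion 45.5 × 0.13 = 5.915
Sum = 68.985
68.985 is ≥ 48 and < 69 → Developing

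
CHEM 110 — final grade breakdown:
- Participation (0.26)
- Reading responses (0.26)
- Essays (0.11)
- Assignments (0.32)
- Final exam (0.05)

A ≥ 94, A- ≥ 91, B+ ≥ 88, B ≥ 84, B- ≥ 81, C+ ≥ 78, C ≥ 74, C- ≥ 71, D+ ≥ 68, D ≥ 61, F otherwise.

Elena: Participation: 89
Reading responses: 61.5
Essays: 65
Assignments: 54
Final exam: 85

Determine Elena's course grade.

D

Weighted total:
  Participation 89 × 0.26 = 23.14
  Reading responses 61.5 × 0.26 = 15.99
  Essays 65 × 0.11 = 7.15
  Assignments 54 × 0.32 = 17.28
  Final exam 85 × 0.05 = 4.25
Sum = 67.81
67.81 is ≥ 61 and < 68 → D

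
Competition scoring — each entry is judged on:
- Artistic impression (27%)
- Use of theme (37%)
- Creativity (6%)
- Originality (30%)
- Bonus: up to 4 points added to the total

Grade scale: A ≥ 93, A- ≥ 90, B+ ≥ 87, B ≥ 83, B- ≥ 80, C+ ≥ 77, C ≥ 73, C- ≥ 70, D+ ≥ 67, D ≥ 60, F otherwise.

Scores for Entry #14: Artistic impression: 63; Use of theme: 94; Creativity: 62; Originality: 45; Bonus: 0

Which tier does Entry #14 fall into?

Weighted total:
  Artistic impression 63 × 0.27 = 17.01
  Use of theme 94 × 0.37 = 34.78
  Creativity 62 × 0.06 = 3.72
  Originality 45 × 0.3 = 13.5
Sum = 69.01
Bonus: 69.01 + 0 = 69.01
69.01 is ≥ 67 and < 70 → D+

D+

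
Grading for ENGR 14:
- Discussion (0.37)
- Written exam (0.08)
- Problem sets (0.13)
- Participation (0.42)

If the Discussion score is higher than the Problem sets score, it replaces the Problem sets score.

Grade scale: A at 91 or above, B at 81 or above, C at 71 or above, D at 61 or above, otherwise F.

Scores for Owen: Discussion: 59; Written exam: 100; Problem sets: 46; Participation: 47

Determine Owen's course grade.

F

Discussion (59) > Problem sets (46), so Problem sets counts as 59.
Weighted total:
  Discussion 59 × 0.37 = 21.83
  Written exam 100 × 0.08 = 8
  Problem sets 59 × 0.13 = 7.67
  Participation 47 × 0.42 = 19.74
Sum = 57.24
57.24 < 61 → F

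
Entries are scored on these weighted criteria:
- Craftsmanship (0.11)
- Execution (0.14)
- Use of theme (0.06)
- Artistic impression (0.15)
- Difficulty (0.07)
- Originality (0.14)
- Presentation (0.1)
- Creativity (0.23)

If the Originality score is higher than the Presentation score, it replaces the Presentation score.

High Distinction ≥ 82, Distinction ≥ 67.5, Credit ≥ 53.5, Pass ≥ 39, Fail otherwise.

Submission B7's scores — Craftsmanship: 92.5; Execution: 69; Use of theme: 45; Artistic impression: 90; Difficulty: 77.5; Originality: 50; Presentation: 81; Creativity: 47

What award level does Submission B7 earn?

Originality (50) ≤ Presentation (81), so Presentation stays at 81.
Weighted total:
  Craftsmanship 92.5 × 0.11 = 10.175
  Execution 69 × 0.14 = 9.66
  Use of theme 45 × 0.06 = 2.7
  Artistic impression 90 × 0.15 = 13.5
  Difficulty 77.5 × 0.07 = 5.425
  Originality 50 × 0.14 = 7
  Presentation 81 × 0.1 = 8.1
  Creativity 47 × 0.23 = 10.81
Sum = 67.37
67.37 is ≥ 53.5 and < 67.5 → Credit

Credit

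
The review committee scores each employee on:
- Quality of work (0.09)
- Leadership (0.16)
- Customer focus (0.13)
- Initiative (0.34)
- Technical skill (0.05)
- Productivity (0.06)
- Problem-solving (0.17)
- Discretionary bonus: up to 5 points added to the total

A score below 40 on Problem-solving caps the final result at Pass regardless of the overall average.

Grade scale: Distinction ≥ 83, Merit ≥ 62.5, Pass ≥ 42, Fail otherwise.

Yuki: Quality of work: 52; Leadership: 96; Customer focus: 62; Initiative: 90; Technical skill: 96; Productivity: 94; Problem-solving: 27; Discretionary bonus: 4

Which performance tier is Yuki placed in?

Problem-solving score 27 < 40: minimum not met.
Weighted total:
  Quality of work 52 × 0.09 = 4.68
  Leadership 96 × 0.16 = 15.36
  Customer focus 62 × 0.13 = 8.06
  Initiative 90 × 0.34 = 30.6
  Technical skill 96 × 0.05 = 4.8
  Productivity 94 × 0.06 = 5.64
  Problem-solving 27 × 0.17 = 4.59
Sum = 73.73
Discretionary bonus: 73.73 + 4 = 77.73
77.73 would be Merit; cap at Pass applies → Pass.

Pass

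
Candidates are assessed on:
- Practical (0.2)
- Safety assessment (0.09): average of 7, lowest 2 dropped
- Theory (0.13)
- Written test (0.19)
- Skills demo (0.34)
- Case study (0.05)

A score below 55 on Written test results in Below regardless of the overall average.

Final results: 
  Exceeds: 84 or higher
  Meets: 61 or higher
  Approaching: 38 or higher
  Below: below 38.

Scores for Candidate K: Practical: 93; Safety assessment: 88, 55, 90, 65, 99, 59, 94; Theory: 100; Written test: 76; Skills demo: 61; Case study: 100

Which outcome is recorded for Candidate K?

Meets

Safety assessment: drop 55, 59 → average of remaining 5 = 436/5 = 87.2
Written test score 76 ≥ 55: minimum met.
Weighted total:
  Practical 93 × 0.2 = 18.6
  Safety assessment 87.2 × 0.09 = 7.848
  Theory 100 × 0.13 = 13
  Written test 76 × 0.19 = 14.44
  Skills demo 61 × 0.34 = 20.74
  Case study 100 × 0.05 = 5
Sum = 79.628
79.628 is ≥ 61 and < 84 → Meets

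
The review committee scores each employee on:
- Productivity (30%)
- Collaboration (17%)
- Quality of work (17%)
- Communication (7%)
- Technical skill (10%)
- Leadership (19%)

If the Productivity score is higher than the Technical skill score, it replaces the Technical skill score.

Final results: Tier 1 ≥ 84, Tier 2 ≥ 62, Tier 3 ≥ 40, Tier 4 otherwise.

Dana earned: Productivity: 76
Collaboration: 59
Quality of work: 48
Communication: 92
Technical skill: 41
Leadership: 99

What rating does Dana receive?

Tier 2

Productivity (76) > Technical skill (41), so Technical skill counts as 76.
Weighted total:
  Productivity 76 × 0.3 = 22.8
  Collaboration 59 × 0.17 = 10.03
  Quality of work 48 × 0.17 = 8.16
  Communication 92 × 0.07 = 6.44
  Technical skill 76 × 0.1 = 7.6
  Leadership 99 × 0.19 = 18.81
Sum = 73.84
73.84 is ≥ 62 and < 84 → Tier 2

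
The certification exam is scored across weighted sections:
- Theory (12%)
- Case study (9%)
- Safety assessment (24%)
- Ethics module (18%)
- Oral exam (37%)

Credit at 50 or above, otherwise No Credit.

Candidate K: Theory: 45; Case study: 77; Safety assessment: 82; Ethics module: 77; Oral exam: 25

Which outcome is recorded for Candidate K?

Credit

Weighted total:
  Theory 45 × 0.12 = 5.4
  Case study 77 × 0.09 = 6.93
  Safety assessment 82 × 0.24 = 19.68
  Ethics module 77 × 0.18 = 13.86
  Oral exam 25 × 0.37 = 9.25
Sum = 55.12
55.12 ≥ 50 → Credit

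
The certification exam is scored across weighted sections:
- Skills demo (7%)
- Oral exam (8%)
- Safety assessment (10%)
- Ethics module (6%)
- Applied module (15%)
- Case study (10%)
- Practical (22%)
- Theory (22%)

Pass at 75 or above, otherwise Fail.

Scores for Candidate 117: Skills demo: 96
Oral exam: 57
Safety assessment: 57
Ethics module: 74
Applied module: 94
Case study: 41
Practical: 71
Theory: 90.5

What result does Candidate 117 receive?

Weighted total:
  Skills demo 96 × 0.07 = 6.72
  Oral exam 57 × 0.08 = 4.56
  Safety assessment 57 × 0.1 = 5.7
  Ethics module 74 × 0.06 = 4.44
  Applied module 94 × 0.15 = 14.1
  Case study 41 × 0.1 = 4.1
  Practical 71 × 0.22 = 15.62
  Theory 90.5 × 0.22 = 19.91
Sum = 75.15
75.15 ≥ 75 → Pass

Pass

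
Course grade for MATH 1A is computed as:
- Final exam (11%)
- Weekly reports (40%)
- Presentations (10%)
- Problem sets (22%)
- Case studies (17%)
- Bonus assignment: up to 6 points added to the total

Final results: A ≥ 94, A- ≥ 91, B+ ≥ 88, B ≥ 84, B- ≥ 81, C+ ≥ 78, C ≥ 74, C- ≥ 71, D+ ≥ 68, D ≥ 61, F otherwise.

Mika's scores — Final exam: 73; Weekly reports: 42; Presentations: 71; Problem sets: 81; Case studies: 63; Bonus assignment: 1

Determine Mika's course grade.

D

Weighted total:
  Final exam 73 × 0.11 = 8.03
  Weekly reports 42 × 0.4 = 16.8
  Presentations 71 × 0.1 = 7.1
  Problem sets 81 × 0.22 = 17.82
  Case studies 63 × 0.17 = 10.71
Sum = 60.46
Bonus assignment: 60.46 + 1 = 61.46
61.46 is ≥ 61 and < 68 → D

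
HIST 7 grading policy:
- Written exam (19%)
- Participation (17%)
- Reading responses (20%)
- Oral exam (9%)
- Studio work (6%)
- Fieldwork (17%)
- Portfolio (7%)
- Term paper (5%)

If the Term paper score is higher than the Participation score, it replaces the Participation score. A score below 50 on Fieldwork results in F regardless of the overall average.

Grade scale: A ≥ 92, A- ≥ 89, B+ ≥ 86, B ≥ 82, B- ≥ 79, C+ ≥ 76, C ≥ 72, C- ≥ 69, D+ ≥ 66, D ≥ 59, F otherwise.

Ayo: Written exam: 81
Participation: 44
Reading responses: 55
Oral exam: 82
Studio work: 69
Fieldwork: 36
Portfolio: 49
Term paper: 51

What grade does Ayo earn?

F

Term paper (51) > Participation (44), so Participation counts as 51.
Fieldwork score 36 < 50: minimum not met.
Weighted total:
  Written exam 81 × 0.19 = 15.39
  Participation 51 × 0.17 = 8.67
  Reading responses 55 × 0.2 = 11
  Oral exam 82 × 0.09 = 7.38
  Studio work 69 × 0.06 = 4.14
  Fieldwork 36 × 0.17 = 6.12
  Portfolio 49 × 0.07 = 3.43
  Term paper 51 × 0.05 = 2.55
Sum = 58.68
Because the Fieldwork minimum was not met, the result is F.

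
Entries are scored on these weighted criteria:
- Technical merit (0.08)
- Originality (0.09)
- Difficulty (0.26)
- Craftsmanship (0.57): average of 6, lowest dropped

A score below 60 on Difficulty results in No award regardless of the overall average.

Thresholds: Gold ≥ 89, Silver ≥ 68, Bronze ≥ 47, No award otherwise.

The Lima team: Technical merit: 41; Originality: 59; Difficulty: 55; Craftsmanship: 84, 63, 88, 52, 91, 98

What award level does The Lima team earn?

No award

Craftsmanship: drop 52 → average of remaining 5 = 424/5 = 84.8
Difficulty score 55 < 60: minimum not met.
Weighted total:
  Technical merit 41 × 0.08 = 3.28
  Originality 59 × 0.09 = 5.31
  Difficulty 55 × 0.26 = 14.3
  Craftsmanship 84.8 × 0.57 = 48.336
Sum = 71.226
Because the Difficulty minimum was not met, the result is No award.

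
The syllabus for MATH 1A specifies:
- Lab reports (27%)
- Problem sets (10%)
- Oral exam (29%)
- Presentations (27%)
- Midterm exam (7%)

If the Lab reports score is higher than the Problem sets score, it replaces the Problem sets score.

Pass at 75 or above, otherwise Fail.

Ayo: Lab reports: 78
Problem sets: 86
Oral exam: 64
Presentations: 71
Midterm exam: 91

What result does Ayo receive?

Fail

Lab reports (78) ≤ Problem sets (86), so Problem sets stays at 86.
Weighted total:
  Lab reports 78 × 0.27 = 21.06
  Problem sets 86 × 0.1 = 8.6
  Oral exam 64 × 0.29 = 18.56
  Presentations 71 × 0.27 = 19.17
  Midterm exam 91 × 0.07 = 6.37
Sum = 73.76
73.76 < 75 → Fail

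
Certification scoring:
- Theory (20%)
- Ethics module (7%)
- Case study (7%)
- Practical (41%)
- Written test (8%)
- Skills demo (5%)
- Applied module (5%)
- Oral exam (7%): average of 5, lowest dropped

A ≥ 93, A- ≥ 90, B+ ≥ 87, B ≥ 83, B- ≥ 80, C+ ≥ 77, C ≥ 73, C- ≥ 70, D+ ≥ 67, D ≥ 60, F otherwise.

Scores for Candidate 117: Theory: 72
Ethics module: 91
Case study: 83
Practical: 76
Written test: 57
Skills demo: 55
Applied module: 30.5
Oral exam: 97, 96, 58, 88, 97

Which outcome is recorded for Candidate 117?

C

Oral exam: drop 58 → average of remaining 4 = 378/4 = 94.5
Weighted total:
  Theory 72 × 0.2 = 14.4
  Ethics module 91 × 0.07 = 6.37
  Case study 83 × 0.07 = 5.81
  Practical 76 × 0.41 = 31.16
  Written test 57 × 0.08 = 4.56
  Skills demo 55 × 0.05 = 2.75
  Applied module 30.5 × 0.05 = 1.525
  Oral exam 94.5 × 0.07 = 6.615
Sum = 73.19
73.19 is ≥ 73 and < 77 → C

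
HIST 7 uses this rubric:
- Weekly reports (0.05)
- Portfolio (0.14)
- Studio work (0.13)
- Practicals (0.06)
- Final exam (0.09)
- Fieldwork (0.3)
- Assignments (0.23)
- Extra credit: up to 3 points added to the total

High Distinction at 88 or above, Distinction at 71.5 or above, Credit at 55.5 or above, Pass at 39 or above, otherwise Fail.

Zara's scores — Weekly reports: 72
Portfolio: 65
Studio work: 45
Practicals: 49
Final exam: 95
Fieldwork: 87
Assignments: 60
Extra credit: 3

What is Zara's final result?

Weighted total:
  Weekly reports 72 × 0.05 = 3.6
  Portfolio 65 × 0.14 = 9.1
  Studio work 45 × 0.13 = 5.85
  Practicals 49 × 0.06 = 2.94
  Final exam 95 × 0.09 = 8.55
  Fieldwork 87 × 0.3 = 26.1
  Assignments 60 × 0.23 = 13.8
Sum = 69.94
Extra credit: 69.94 + 3 = 72.94
72.94 is ≥ 71.5 and < 88 → Distinction

Distinction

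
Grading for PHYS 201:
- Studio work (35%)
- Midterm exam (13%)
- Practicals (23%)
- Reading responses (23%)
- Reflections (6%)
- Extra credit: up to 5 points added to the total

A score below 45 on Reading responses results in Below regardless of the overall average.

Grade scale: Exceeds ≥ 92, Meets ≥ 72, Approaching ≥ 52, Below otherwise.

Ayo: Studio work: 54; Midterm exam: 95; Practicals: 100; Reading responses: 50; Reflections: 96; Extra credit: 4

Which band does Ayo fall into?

Reading responses score 50 ≥ 45: minimum met.
Weighted total:
  Studio work 54 × 0.35 = 18.9
  Midterm exam 95 × 0.13 = 12.35
  Practicals 100 × 0.23 = 23
  Reading responses 50 × 0.23 = 11.5
  Reflections 96 × 0.06 = 5.76
Sum = 71.51
Extra credit: 71.51 + 4 = 75.51
75.51 is ≥ 72 and < 92 → Meets

Meets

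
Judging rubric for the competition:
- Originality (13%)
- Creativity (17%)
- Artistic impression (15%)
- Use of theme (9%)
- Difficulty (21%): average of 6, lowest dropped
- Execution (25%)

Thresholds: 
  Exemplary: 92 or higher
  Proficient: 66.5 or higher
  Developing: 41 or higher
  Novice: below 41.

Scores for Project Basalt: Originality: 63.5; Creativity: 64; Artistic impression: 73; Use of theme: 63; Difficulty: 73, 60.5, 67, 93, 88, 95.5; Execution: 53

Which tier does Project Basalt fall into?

Difficulty: drop 60.5 → average of remaining 5 = 416.5/5 = 83.3
Weighted total:
  Originality 63.5 × 0.13 = 8.255
  Creativity 64 × 0.17 = 10.88
  Artistic impression 73 × 0.15 = 10.95
  Use of theme 63 × 0.09 = 5.67
  Difficulty 83.3 × 0.21 = 17.493
  Execution 53 × 0.25 = 13.25
Sum = 66.498
66.498 is ≥ 41 and < 66.5 → Developing

Developing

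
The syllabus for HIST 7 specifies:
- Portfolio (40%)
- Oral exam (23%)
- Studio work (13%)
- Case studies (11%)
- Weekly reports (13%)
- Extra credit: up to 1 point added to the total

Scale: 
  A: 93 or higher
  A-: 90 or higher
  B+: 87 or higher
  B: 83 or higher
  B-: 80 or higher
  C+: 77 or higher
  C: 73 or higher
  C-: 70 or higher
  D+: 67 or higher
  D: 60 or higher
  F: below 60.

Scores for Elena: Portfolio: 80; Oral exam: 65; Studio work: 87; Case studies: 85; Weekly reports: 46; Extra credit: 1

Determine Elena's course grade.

C

Weighted total:
  Portfolio 80 × 0.4 = 32
  Oral exam 65 × 0.23 = 14.95
  Studio work 87 × 0.13 = 11.31
  Case studies 85 × 0.11 = 9.35
  Weekly reports 46 × 0.13 = 5.98
Sum = 73.59
Extra credit: 73.59 + 1 = 74.59
74.59 is ≥ 73 and < 77 → C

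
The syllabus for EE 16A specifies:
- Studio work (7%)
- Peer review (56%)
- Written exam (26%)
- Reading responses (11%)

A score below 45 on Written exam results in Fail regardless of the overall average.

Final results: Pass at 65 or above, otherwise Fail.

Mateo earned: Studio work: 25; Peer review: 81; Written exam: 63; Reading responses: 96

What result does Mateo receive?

Written exam score 63 ≥ 45: minimum met.
Weighted total:
  Studio work 25 × 0.07 = 1.75
  Peer review 81 × 0.56 = 45.36
  Written exam 63 × 0.26 = 16.38
  Reading responses 96 × 0.11 = 10.56
Sum = 74.05
74.05 ≥ 65 → Pass

Pass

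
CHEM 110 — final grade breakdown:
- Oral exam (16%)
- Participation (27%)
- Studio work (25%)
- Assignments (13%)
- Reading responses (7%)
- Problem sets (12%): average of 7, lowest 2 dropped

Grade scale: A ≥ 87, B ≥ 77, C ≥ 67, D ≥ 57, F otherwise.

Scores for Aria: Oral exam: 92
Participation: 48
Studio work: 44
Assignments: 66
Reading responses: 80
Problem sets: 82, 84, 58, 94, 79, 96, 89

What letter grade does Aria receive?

D

Problem sets: drop 58, 79 → average of remaining 5 = 445/5 = 89
Weighted total:
  Oral exam 92 × 0.16 = 14.72
  Participation 48 × 0.27 = 12.96
  Studio work 44 × 0.25 = 11
  Assignments 66 × 0.13 = 8.58
  Reading responses 80 × 0.07 = 5.6
  Problem sets 89 × 0.12 = 10.68
Sum = 63.54
63.54 is ≥ 57 and < 67 → D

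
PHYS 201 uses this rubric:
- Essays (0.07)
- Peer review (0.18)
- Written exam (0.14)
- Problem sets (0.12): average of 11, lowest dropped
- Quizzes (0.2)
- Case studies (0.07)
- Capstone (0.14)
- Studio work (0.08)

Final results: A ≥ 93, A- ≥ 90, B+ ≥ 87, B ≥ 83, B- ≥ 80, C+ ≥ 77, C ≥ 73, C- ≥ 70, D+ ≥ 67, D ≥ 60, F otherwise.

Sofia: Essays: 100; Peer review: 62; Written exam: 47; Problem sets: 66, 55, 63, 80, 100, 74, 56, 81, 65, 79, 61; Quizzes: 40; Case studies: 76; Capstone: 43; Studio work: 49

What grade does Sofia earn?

F

Problem sets: drop 55 → average of remaining 10 = 725/10 = 72.5
Weighted total:
  Essays 100 × 0.07 = 7
  Peer review 62 × 0.18 = 11.16
  Written exam 47 × 0.14 = 6.58
  Problem sets 72.5 × 0.12 = 8.7
  Quizzes 40 × 0.2 = 8
  Case studies 76 × 0.07 = 5.32
  Capstone 43 × 0.14 = 6.02
  Studio work 49 × 0.08 = 3.92
Sum = 56.7
56.7 < 60 → F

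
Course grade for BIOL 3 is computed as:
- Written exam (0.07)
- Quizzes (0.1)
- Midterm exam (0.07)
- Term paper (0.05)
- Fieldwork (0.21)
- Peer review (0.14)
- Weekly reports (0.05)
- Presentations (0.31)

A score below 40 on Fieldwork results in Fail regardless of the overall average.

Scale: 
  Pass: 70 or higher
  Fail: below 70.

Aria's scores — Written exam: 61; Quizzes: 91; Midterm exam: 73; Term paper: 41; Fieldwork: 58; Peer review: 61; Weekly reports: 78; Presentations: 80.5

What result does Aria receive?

Fieldwork score 58 ≥ 40: minimum met.
Weighted total:
  Written exam 61 × 0.07 = 4.27
  Quizzes 91 × 0.1 = 9.1
  Midterm exam 73 × 0.07 = 5.11
  Term paper 41 × 0.05 = 2.05
  Fieldwork 58 × 0.21 = 12.18
  Peer review 61 × 0.14 = 8.54
  Weekly reports 78 × 0.05 = 3.9
  Presentations 80.5 × 0.31 = 24.955
Sum = 70.105
70.105 ≥ 70 → Pass

Pass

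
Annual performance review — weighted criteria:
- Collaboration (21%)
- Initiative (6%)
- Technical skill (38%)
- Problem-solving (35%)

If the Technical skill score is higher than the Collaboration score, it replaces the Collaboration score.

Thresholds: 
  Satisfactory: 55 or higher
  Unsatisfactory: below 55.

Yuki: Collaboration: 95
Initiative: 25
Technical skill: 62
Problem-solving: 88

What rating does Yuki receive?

Satisfactory

Technical skill (62) ≤ Collaboration (95), so Collaboration stays at 95.
Weighted total:
  Collaboration 95 × 0.21 = 19.95
  Initiative 25 × 0.06 = 1.5
  Technical skill 62 × 0.38 = 23.56
  Problem-solving 88 × 0.35 = 30.8
Sum = 75.81
75.81 ≥ 55 → Satisfactory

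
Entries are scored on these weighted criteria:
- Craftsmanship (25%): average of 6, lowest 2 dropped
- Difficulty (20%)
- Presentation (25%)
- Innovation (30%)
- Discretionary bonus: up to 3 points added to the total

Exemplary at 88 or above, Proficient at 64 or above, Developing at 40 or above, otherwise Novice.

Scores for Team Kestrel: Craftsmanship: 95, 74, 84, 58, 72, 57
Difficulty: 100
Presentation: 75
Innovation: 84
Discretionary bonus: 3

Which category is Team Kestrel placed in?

Craftsmanship: drop 57, 58 → average of remaining 4 = 325/4 = 81.25
Weighted total:
  Craftsmanship 81.25 × 0.25 = 20.3125
  Difficulty 100 × 0.2 = 20
  Presentation 75 × 0.25 = 18.75
  Innovation 84 × 0.3 = 25.2
Sum = 84.2625
Discretionary bonus: 84.2625 + 3 = 87.2625
87.2625 is ≥ 64 and < 88 → Proficient

Proficient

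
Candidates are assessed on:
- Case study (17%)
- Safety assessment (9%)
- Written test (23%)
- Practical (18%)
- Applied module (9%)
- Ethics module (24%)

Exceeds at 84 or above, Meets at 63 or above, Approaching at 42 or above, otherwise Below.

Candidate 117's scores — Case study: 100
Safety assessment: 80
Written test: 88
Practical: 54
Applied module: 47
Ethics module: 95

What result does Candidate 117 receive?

Meets

Weighted total:
  Case study 100 × 0.17 = 17
  Safety assessment 80 × 0.09 = 7.2
  Written test 88 × 0.23 = 20.24
  Practical 54 × 0.18 = 9.72
  Applied module 47 × 0.09 = 4.23
  Ethics module 95 × 0.24 = 22.8
Sum = 81.19
81.19 is ≥ 63 and < 84 → Meets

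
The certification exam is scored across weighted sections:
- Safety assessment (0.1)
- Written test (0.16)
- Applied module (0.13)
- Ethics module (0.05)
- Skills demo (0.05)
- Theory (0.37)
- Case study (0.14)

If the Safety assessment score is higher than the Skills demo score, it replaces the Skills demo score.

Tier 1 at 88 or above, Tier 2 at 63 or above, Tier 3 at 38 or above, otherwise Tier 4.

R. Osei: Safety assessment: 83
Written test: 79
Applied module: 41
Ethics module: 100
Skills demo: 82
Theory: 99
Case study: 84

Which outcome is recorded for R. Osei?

Tier 2

Safety assessment (83) > Skills demo (82), so Skills demo counts as 83.
Weighted total:
  Safety assessment 83 × 0.1 = 8.3
  Written test 79 × 0.16 = 12.64
  Applied module 41 × 0.13 = 5.33
  Ethics module 100 × 0.05 = 5
  Skills demo 83 × 0.05 = 4.15
  Theory 99 × 0.37 = 36.63
  Case study 84 × 0.14 = 11.76
Sum = 83.81
83.81 is ≥ 63 and < 88 → Tier 2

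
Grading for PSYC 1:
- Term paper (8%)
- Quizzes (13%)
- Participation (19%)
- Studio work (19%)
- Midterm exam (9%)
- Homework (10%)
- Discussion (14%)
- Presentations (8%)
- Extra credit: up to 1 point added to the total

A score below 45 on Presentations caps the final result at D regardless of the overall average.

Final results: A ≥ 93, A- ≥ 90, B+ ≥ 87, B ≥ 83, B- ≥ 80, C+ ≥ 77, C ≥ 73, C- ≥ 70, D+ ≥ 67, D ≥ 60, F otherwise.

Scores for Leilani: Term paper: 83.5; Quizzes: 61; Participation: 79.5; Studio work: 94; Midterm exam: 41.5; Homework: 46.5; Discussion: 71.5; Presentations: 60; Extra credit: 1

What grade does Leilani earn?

Presentations score 60 ≥ 45: minimum met.
Weighted total:
  Term paper 83.5 × 0.08 = 6.68
  Quizzes 61 × 0.13 = 7.93
  Participation 79.5 × 0.19 = 15.105
  Studio work 94 × 0.19 = 17.86
  Midterm exam 41.5 × 0.09 = 3.735
  Homework 46.5 × 0.1 = 4.65
  Discussion 71.5 × 0.14 = 10.01
  Presentations 60 × 0.08 = 4.8
Sum = 70.77
Extra credit: 70.77 + 1 = 71.77
71.77 is ≥ 70 and < 73 → C-

C-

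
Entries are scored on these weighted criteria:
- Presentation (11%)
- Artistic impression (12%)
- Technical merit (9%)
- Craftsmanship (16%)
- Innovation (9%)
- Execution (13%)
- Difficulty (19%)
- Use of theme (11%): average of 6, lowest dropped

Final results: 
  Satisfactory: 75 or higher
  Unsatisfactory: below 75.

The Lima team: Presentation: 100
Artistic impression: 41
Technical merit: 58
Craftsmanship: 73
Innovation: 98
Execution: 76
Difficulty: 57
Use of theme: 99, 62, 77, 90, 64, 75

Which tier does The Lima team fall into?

Unsatisfactory

Use of theme: drop 62 → average of remaining 5 = 405/5 = 81
Weighted total:
  Presentation 100 × 0.11 = 11
  Artistic impression 41 × 0.12 = 4.92
  Technical merit 58 × 0.09 = 5.22
  Craftsmanship 73 × 0.16 = 11.68
  Innovation 98 × 0.09 = 8.82
  Execution 76 × 0.13 = 9.88
  Difficulty 57 × 0.19 = 10.83
  Use of theme 81 × 0.11 = 8.91
Sum = 71.26
71.26 < 75 → Unsatisfactory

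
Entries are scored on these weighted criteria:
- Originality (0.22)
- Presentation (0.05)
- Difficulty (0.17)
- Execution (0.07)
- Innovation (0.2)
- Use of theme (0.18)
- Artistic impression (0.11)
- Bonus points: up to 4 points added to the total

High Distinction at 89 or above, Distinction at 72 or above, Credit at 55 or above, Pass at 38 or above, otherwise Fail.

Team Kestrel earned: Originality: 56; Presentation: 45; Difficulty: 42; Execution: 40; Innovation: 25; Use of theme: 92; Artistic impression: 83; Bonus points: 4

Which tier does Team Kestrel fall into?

Weighted total:
  Originality 56 × 0.22 = 12.32
  Presentation 45 × 0.05 = 2.25
  Difficulty 42 × 0.17 = 7.14
  Execution 40 × 0.07 = 2.8
  Innovation 25 × 0.2 = 5
  Use of theme 92 × 0.18 = 16.56
  Artistic impression 83 × 0.11 = 9.13
Sum = 55.2
Bonus points: 55.2 + 4 = 59.2
59.2 is ≥ 55 and < 72 → Credit

Credit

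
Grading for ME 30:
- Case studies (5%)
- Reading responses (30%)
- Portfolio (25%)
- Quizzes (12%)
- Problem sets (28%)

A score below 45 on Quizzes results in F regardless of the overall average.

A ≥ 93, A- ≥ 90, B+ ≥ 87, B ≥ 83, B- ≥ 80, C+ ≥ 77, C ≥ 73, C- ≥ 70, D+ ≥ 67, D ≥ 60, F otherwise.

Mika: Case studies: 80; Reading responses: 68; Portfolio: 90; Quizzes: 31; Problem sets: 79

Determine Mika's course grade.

F

Quizzes score 31 < 45: minimum not met.
Weighted total:
  Case studies 80 × 0.05 = 4
  Reading responses 68 × 0.3 = 20.4
  Portfolio 90 × 0.25 = 22.5
  Quizzes 31 × 0.12 = 3.72
  Problem sets 79 × 0.28 = 22.12
Sum = 72.74
Because the Quizzes minimum was not met, the result is F.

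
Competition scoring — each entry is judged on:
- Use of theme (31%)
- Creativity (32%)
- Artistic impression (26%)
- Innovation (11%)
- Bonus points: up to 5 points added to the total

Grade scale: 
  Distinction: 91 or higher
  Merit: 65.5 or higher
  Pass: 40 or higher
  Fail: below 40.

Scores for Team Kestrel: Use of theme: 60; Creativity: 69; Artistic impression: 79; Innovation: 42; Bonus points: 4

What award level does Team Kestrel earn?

Merit

Weighted total:
  Use of theme 60 × 0.31 = 18.6
  Creativity 69 × 0.32 = 22.08
  Artistic impression 79 × 0.26 = 20.54
  Innovation 42 × 0.11 = 4.62
Sum = 65.84
Bonus points: 65.84 + 4 = 69.84
69.84 is ≥ 65.5 and < 91 → Merit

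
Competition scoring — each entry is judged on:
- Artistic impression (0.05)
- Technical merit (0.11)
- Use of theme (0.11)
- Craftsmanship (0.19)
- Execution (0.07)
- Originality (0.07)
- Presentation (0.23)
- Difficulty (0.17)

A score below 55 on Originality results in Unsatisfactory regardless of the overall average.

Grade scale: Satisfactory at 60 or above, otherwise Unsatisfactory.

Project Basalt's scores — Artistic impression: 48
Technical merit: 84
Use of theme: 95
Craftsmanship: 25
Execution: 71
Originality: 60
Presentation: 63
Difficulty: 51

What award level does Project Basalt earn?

Originality score 60 ≥ 55: minimum met.
Weighted total:
  Artistic impression 48 × 0.05 = 2.4
  Technical merit 84 × 0.11 = 9.24
  Use of theme 95 × 0.11 = 10.45
  Craftsmanship 25 × 0.19 = 4.75
  Execution 71 × 0.07 = 4.97
  Originality 60 × 0.07 = 4.2
  Presentation 63 × 0.23 = 14.49
  Difficulty 51 × 0.17 = 8.67
Sum = 59.17
59.17 < 60 → Unsatisfactory

Unsatisfactory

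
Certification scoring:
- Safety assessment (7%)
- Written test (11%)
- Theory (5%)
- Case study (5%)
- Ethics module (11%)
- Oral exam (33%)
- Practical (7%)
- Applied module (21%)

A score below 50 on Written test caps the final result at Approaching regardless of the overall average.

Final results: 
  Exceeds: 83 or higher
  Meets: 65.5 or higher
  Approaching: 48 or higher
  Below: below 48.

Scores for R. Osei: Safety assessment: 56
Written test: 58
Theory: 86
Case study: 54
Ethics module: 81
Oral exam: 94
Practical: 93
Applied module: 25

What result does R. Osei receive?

Written test score 58 ≥ 50: minimum met.
Weighted total:
  Safety assessment 56 × 0.07 = 3.92
  Written test 58 × 0.11 = 6.38
  Theory 86 × 0.05 = 4.3
  Case study 54 × 0.05 = 2.7
  Ethics module 81 × 0.11 = 8.91
  Oral exam 94 × 0.33 = 31.02
  Practical 93 × 0.07 = 6.51
  Applied module 25 × 0.21 = 5.25
Sum = 68.99
68.99 is ≥ 65.5 and < 83 → Meets

Meets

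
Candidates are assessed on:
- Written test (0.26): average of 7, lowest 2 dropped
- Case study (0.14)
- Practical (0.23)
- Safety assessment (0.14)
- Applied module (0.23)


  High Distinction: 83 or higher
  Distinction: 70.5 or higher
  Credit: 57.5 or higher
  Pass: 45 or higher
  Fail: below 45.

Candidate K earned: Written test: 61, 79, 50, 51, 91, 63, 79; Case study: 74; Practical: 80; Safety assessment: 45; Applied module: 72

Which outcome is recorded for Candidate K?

Written test: drop 50, 51 → average of remaining 5 = 373/5 = 74.6
Weighted total:
  Written test 74.6 × 0.26 = 19.396
  Case study 74 × 0.14 = 10.36
  Practical 80 × 0.23 = 18.4
  Safety assessment 45 × 0.14 = 6.3
  Applied module 72 × 0.23 = 16.56
Sum = 71.016
71.016 is ≥ 70.5 and < 83 → Distinction

Distinction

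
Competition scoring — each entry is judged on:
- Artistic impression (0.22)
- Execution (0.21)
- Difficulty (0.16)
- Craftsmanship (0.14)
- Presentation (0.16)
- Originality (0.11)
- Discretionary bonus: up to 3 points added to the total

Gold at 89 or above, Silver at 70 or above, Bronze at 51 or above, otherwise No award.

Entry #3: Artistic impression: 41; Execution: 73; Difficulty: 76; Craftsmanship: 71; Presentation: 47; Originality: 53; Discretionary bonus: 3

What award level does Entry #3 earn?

Bronze

Weighted total:
  Artistic impression 41 × 0.22 = 9.02
  Execution 73 × 0.21 = 15.33
  Difficulty 76 × 0.16 = 12.16
  Craftsmanship 71 × 0.14 = 9.94
  Presentation 47 × 0.16 = 7.52
  Originality 53 × 0.11 = 5.83
Sum = 59.8
Discretionary bonus: 59.8 + 3 = 62.8
62.8 is ≥ 51 and < 70 → Bronze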